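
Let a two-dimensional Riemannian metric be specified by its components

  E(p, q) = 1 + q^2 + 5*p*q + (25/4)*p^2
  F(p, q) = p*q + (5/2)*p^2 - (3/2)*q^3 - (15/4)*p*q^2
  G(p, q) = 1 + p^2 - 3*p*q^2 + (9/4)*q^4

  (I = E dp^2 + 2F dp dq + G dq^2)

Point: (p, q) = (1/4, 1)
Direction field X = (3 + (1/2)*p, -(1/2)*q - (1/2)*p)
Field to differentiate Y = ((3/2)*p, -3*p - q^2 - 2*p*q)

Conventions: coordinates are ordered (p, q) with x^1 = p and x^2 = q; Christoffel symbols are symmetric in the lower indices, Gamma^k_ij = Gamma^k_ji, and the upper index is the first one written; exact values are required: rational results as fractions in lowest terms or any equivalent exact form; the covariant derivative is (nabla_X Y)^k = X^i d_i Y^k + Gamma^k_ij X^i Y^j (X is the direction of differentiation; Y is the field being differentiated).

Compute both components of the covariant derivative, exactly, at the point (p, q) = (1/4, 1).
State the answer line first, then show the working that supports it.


Answer: (nabla_X Y)^p = 895/444, (nabla_X Y)^q = -21325/1776

E = 233/64, F = -65/32, G = 41/16 at the point
E_p = 65/8, E_q = 13/4, F_p = -3/2, F_q = -49/8, G_p = -5/2, G_q = 15/2
EG - F^2 = 333/64;  g^inv = (64/333) * [[41/16, 65/32], [65/32, 233/64]]
first-kind symbols [ij,l] = (1/2)(d_i g_jl + d_j g_il - d_l g_ij): [pp,p] = E_p/2 = 65/16, [pp,q] = F_p - E_q/2 = -25/8, [pq,p] = E_q/2 = 13/8, [pq,q] = G_p/2 = -5/4, [qq,p] = F_q - G_p/2 = -39/8, [qq,q] = G_q/2 = 15/4
Gamma^p_ij = (G*[ij,p] - F*[ij,q])/(EG - F^2), Gamma^q_ij = (E*[ij,q] - F*[ij,p])/(EG - F^2)
Gamma_ppp = 260/333, Gamma_ppq = 104/333, Gamma_pqq = -104/111, Gamma_qpp = -200/333, Gamma_qpq = -80/333, Gamma_qqq = 80/111
X = (25/8, -5/8), Y = (3/8, -9/4) at the point


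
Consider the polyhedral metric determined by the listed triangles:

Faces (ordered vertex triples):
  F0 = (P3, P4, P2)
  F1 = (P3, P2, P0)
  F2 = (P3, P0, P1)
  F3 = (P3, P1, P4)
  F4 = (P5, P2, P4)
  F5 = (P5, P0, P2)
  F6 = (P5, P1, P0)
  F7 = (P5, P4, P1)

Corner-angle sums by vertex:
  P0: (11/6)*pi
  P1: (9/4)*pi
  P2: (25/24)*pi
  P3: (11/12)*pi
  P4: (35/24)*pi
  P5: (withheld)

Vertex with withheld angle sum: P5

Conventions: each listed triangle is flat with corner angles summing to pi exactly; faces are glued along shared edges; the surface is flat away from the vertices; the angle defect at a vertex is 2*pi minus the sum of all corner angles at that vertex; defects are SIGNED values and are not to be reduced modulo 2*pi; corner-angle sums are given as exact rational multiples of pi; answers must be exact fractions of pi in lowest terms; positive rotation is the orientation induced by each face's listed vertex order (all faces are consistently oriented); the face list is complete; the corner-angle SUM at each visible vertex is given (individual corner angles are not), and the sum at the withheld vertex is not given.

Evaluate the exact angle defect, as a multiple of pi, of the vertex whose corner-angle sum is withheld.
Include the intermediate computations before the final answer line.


V = 6, E = 12, F = 8; chi = V - E + F = 2
Gauss-Bonnet: total defect = 2*pi*chi = 4*pi; visible defects sum to (5/2)*pi

Answer: defect(P5) = (3/2)*pi


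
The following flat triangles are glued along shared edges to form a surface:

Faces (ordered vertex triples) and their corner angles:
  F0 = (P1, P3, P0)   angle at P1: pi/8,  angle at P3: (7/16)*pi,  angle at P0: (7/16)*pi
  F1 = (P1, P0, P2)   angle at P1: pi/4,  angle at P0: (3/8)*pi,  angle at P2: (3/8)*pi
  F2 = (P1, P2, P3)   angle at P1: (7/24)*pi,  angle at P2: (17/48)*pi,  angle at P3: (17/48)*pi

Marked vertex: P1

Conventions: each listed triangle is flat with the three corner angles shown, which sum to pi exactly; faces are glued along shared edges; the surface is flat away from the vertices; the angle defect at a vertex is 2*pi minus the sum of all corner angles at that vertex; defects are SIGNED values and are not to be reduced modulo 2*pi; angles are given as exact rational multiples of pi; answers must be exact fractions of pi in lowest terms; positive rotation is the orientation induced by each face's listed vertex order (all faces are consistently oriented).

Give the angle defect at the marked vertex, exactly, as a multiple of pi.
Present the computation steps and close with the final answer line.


Sum of corner angles at P1: (2/3)*pi
defect = 2*pi - (2/3)*pi

Answer: defect(P1) = (4/3)*pi


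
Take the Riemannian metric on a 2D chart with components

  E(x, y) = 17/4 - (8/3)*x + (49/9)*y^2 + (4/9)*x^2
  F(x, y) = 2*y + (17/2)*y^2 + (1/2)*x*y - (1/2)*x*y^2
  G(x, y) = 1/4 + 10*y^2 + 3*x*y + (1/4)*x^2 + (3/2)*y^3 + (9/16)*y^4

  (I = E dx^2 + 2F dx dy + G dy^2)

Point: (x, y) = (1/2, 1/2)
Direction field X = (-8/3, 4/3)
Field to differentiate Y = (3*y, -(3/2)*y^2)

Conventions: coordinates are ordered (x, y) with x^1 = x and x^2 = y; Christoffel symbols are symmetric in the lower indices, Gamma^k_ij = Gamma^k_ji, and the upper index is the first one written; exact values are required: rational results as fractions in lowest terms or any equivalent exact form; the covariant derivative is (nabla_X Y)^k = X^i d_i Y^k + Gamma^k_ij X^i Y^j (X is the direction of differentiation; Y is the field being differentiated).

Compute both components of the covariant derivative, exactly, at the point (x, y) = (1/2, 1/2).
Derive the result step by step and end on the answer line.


E = 79/18, F = 51/16, G = 969/256 at the point
E_x = -20/9, E_y = 49/9, F_x = 1/8, F_y = 21/2, G_x = 7/4, G_y = 413/32
EG - F^2 = 9911/1536;  g^inv = (1536/9911) * [[969/256, -51/16], [-51/16, 79/18]]
first-kind symbols [ij,l] = (1/2)(d_i g_jl + d_j g_il - d_l g_ij): [xx,x] = E_x/2 = -10/9, [xx,y] = F_x - E_y/2 = -187/72, [xy,x] = E_y/2 = 49/18, [xy,y] = G_x/2 = 7/8, [yy,x] = F_y - G_x/2 = 77/8, [yy,y] = G_y/2 = 413/64
Gamma^x_ij = (G*[ij,x] - F*[ij,y])/(EG - F^2), Gamma^y_ij = (E*[ij,y] - F*[ij,x])/(EG - F^2)
Gamma_xxx = 368/583, Gamma_xxy = 679/583, Gamma_xyy = 5733/2332, Gamma_yxx = -19168/15741, Gamma_yxy = -22288/29733, Gamma_yyy = -10864/29733
X = (-8/3, 4/3), Y = (3/2, -3/8) at the point

Answer: (nabla_X Y)^x = 17443/4664, (nabla_X Y)^y = 215342/267597


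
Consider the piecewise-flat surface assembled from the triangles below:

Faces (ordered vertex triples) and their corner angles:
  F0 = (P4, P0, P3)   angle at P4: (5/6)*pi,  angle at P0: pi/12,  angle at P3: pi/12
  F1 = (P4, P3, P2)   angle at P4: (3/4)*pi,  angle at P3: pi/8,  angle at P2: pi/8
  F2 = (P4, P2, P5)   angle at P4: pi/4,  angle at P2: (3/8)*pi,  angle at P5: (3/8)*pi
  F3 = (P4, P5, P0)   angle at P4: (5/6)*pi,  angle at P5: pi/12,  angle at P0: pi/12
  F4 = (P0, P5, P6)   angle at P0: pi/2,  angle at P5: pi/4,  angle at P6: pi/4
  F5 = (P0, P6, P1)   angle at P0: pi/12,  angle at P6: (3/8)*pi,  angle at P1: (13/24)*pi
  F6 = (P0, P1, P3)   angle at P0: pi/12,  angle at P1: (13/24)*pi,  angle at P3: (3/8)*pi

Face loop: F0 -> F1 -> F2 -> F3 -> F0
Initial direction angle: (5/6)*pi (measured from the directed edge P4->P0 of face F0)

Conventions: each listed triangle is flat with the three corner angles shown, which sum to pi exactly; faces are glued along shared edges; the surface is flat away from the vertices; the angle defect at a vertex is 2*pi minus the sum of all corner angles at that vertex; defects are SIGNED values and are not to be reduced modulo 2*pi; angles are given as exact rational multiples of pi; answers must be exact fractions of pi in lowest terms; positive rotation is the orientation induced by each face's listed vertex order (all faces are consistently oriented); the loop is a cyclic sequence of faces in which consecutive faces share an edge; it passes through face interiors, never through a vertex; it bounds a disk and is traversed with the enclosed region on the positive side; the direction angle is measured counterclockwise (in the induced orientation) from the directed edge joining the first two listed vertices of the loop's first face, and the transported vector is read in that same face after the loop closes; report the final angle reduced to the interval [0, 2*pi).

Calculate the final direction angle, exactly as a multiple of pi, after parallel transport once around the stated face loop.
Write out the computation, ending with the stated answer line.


enclosed vertex P4: corner angles sum to (8/3)*pi, defect = 2*pi - (8/3)*pi = (-2/3)*pi
by Gauss-Bonnet the loop rotates the vector by the enclosed defect sum (positive orientation, mod 2*pi)
final angle = (5/6)*pi - (2/3)*pi = pi/6 (mod 2*pi)

Answer: final direction angle = pi/6


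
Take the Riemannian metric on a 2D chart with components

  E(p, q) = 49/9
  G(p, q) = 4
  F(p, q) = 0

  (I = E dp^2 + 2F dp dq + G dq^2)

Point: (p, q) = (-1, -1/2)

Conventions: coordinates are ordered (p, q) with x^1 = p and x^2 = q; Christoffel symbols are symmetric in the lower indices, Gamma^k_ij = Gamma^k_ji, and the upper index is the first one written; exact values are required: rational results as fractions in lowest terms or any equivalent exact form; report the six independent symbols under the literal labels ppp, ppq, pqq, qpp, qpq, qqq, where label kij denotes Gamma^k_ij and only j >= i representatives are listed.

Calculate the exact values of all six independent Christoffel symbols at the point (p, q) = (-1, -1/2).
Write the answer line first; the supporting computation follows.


Answer: Gamma_ppp = 0, Gamma_ppq = 0, Gamma_pqq = 0, Gamma_qpp = 0, Gamma_qpq = 0, Gamma_qqq = 0

E = 49/9, F = 0, G = 4 at the point
E_p = 0, E_q = 0, F_p = 0, F_q = 0, G_p = 0, G_q = 0
EG - F^2 = 196/9;  g^inv = (9/196) * [[4, 0], [0, 49/9]]
first-kind symbols [ij,l] = (1/2)(d_i g_jl + d_j g_il - d_l g_ij): [pp,p] = E_p/2 = 0, [pp,q] = F_p - E_q/2 = 0, [pq,p] = E_q/2 = 0, [pq,q] = G_p/2 = 0, [qq,p] = F_q - G_p/2 = 0, [qq,q] = G_q/2 = 0
Gamma^p_ij = (G*[ij,p] - F*[ij,q])/(EG - F^2), Gamma^q_ij = (E*[ij,q] - F*[ij,p])/(EG - F^2)


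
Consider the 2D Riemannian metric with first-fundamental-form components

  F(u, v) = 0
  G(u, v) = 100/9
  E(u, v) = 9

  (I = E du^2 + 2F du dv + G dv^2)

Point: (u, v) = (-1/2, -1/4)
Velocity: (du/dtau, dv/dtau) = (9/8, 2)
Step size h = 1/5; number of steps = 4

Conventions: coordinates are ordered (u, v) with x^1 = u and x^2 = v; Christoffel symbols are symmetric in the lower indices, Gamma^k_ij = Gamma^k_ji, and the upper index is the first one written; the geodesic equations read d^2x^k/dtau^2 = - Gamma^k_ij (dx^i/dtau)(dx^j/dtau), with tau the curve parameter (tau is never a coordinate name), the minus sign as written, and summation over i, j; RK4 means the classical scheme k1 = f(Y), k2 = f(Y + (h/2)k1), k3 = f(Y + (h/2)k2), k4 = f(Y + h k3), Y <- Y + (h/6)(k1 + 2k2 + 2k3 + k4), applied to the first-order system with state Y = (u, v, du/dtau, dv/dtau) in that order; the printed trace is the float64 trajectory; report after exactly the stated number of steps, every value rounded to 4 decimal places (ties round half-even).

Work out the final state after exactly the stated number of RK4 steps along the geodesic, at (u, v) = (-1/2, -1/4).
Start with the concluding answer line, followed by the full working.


Answer: u = 0.4000, v = 1.3500, du/dtau = 1.1250, dv/dtau = 2.0000

f(Y) = (du/dtau, dv/dtau, -Gamma^u_ij Y'^i Y'^j, -Gamma^v_ij Y'^i Y'^j) with the Gammas evaluated at the stage position; h = 0.200000; intermediate values shown to 6 dp
step 0: u = -0.5000, v = -0.2500, du/dtau = 1.1250, dv/dtau = 2.0000
step 1:
  k1: at (u, v) = (-0.500000, -0.250000), (du/dtau, dv/dtau) = (1.125000, 2.000000); Gamma_uuu = 0.000000, Gamma_uuv = 0.000000, Gamma_uvv = 0.000000, Gamma_vuu = 0.000000, Gamma_vuv = 0.000000, Gamma_vvv = 0.000000; k1 = (1.125000, 2.000000, 0.000000, 0.000000)
  k2: at (u, v) = (-0.387500, -0.050000), (du/dtau, dv/dtau) = (1.125000, 2.000000); Gamma_uuu = 0.000000, Gamma_uuv = 0.000000, Gamma_uvv = 0.000000, Gamma_vuu = 0.000000, Gamma_vuv = 0.000000, Gamma_vvv = 0.000000; k2 = (1.125000, 2.000000, 0.000000, 0.000000)
  k3: at (u, v) = (-0.387500, -0.050000), (du/dtau, dv/dtau) = (1.125000, 2.000000); Gamma_uuu = 0.000000, Gamma_uuv = 0.000000, Gamma_uvv = 0.000000, Gamma_vuu = 0.000000, Gamma_vuv = 0.000000, Gamma_vvv = 0.000000; k3 = (1.125000, 2.000000, 0.000000, 0.000000)
  k4: at (u, v) = (-0.275000, 0.150000), (du/dtau, dv/dtau) = (1.125000, 2.000000); Gamma_uuu = 0.000000, Gamma_uuv = 0.000000, Gamma_uvv = 0.000000, Gamma_vuu = 0.000000, Gamma_vuv = 0.000000, Gamma_vvv = 0.000000; k4 = (1.125000, 2.000000, 0.000000, 0.000000)
  Y <- Y + (h/6)(k1 + 2k2 + 2k3 + k4): u = -0.2750, v = 0.1500, du/dtau = 1.1250, dv/dtau = 2.0000
step 2:
  k1: at (u, v) = (-0.275000, 0.150000), (du/dtau, dv/dtau) = (1.125000, 2.000000); Gamma_uuu = 0.000000, Gamma_uuv = 0.000000, Gamma_uvv = 0.000000, Gamma_vuu = 0.000000, Gamma_vuv = 0.000000, Gamma_vvv = 0.000000; k1 = (1.125000, 2.000000, 0.000000, 0.000000)
  k2: at (u, v) = (-0.162500, 0.350000), (du/dtau, dv/dtau) = (1.125000, 2.000000); Gamma_uuu = 0.000000, Gamma_uuv = 0.000000, Gamma_uvv = 0.000000, Gamma_vuu = 0.000000, Gamma_vuv = 0.000000, Gamma_vvv = 0.000000; k2 = (1.125000, 2.000000, 0.000000, 0.000000)
  k3: at (u, v) = (-0.162500, 0.350000), (du/dtau, dv/dtau) = (1.125000, 2.000000); Gamma_uuu = 0.000000, Gamma_uuv = 0.000000, Gamma_uvv = 0.000000, Gamma_vuu = 0.000000, Gamma_vuv = 0.000000, Gamma_vvv = 0.000000; k3 = (1.125000, 2.000000, 0.000000, 0.000000)
  k4: at (u, v) = (-0.050000, 0.550000), (du/dtau, dv/dtau) = (1.125000, 2.000000); Gamma_uuu = 0.000000, Gamma_uuv = 0.000000, Gamma_uvv = 0.000000, Gamma_vuu = 0.000000, Gamma_vuv = 0.000000, Gamma_vvv = 0.000000; k4 = (1.125000, 2.000000, 0.000000, 0.000000)
  Y <- Y + (h/6)(k1 + 2k2 + 2k3 + k4): u = -0.0500, v = 0.5500, du/dtau = 1.1250, dv/dtau = 2.0000
step 3:
  k1: at (u, v) = (-0.050000, 0.550000), (du/dtau, dv/dtau) = (1.125000, 2.000000); Gamma_uuu = 0.000000, Gamma_uuv = 0.000000, Gamma_uvv = 0.000000, Gamma_vuu = 0.000000, Gamma_vuv = 0.000000, Gamma_vvv = 0.000000; k1 = (1.125000, 2.000000, 0.000000, 0.000000)
  k2: at (u, v) = (0.062500, 0.750000), (du/dtau, dv/dtau) = (1.125000, 2.000000); Gamma_uuu = 0.000000, Gamma_uuv = 0.000000, Gamma_uvv = 0.000000, Gamma_vuu = 0.000000, Gamma_vuv = 0.000000, Gamma_vvv = 0.000000; k2 = (1.125000, 2.000000, 0.000000, 0.000000)
  k3: at (u, v) = (0.062500, 0.750000), (du/dtau, dv/dtau) = (1.125000, 2.000000); Gamma_uuu = 0.000000, Gamma_uuv = 0.000000, Gamma_uvv = 0.000000, Gamma_vuu = 0.000000, Gamma_vuv = 0.000000, Gamma_vvv = 0.000000; k3 = (1.125000, 2.000000, 0.000000, 0.000000)
  k4: at (u, v) = (0.175000, 0.950000), (du/dtau, dv/dtau) = (1.125000, 2.000000); Gamma_uuu = 0.000000, Gamma_uuv = 0.000000, Gamma_uvv = 0.000000, Gamma_vuu = 0.000000, Gamma_vuv = 0.000000, Gamma_vvv = 0.000000; k4 = (1.125000, 2.000000, 0.000000, 0.000000)
  Y <- Y + (h/6)(k1 + 2k2 + 2k3 + k4): u = 0.1750, v = 0.9500, du/dtau = 1.1250, dv/dtau = 2.0000
step 4:
  k1: at (u, v) = (0.175000, 0.950000), (du/dtau, dv/dtau) = (1.125000, 2.000000); Gamma_uuu = 0.000000, Gamma_uuv = 0.000000, Gamma_uvv = 0.000000, Gamma_vuu = 0.000000, Gamma_vuv = 0.000000, Gamma_vvv = 0.000000; k1 = (1.125000, 2.000000, 0.000000, 0.000000)
  k2: at (u, v) = (0.287500, 1.150000), (du/dtau, dv/dtau) = (1.125000, 2.000000); Gamma_uuu = 0.000000, Gamma_uuv = 0.000000, Gamma_uvv = 0.000000, Gamma_vuu = 0.000000, Gamma_vuv = 0.000000, Gamma_vvv = 0.000000; k2 = (1.125000, 2.000000, 0.000000, 0.000000)
  k3: at (u, v) = (0.287500, 1.150000), (du/dtau, dv/dtau) = (1.125000, 2.000000); Gamma_uuu = 0.000000, Gamma_uuv = 0.000000, Gamma_uvv = 0.000000, Gamma_vuu = 0.000000, Gamma_vuv = 0.000000, Gamma_vvv = 0.000000; k3 = (1.125000, 2.000000, 0.000000, 0.000000)
  k4: at (u, v) = (0.400000, 1.350000), (du/dtau, dv/dtau) = (1.125000, 2.000000); Gamma_uuu = 0.000000, Gamma_uuv = 0.000000, Gamma_uvv = 0.000000, Gamma_vuu = 0.000000, Gamma_vuv = 0.000000, Gamma_vvv = 0.000000; k4 = (1.125000, 2.000000, 0.000000, 0.000000)
  Y <- Y + (h/6)(k1 + 2k2 + 2k3 + k4): u = 0.4000, v = 1.3500, du/dtau = 1.1250, dv/dtau = 2.0000


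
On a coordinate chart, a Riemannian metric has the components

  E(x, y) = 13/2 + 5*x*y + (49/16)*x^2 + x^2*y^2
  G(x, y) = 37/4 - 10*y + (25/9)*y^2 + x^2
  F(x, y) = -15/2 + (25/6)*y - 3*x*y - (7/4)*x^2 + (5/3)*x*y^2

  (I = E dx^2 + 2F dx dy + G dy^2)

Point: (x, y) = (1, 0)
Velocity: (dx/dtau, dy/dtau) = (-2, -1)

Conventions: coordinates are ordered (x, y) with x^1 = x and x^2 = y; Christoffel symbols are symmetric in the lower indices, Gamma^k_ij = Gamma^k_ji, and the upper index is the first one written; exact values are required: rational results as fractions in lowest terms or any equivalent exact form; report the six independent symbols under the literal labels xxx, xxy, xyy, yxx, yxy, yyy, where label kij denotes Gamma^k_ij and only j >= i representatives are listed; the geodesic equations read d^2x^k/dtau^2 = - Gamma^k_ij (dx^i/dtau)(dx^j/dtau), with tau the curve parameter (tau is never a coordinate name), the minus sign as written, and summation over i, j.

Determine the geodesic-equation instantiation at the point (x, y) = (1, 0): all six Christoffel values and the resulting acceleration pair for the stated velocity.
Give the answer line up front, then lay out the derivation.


Answer: Gamma_xxx = -1543/797, Gamma_xxy = 2232/797, Gamma_xyy = -8552/2391, Gamma_yxx = -1859/797, Gamma_yxy = 2092/797, Gamma_yyy = -8884/2391; accelerations (d^2x/dtau^2, d^2y/dtau^2) = (284/2391, 6088/2391)

E = 153/16, F = -37/4, G = 41/4 at the point
E_x = 49/8, E_y = 5, F_x = -7/2, F_y = 7/6, G_x = 2, G_y = -10
EG - F^2 = 797/64;  g^inv = (64/797) * [[41/4, 37/4], [37/4, 153/16]]
first-kind symbols [ij,l] = (1/2)(d_i g_jl + d_j g_il - d_l g_ij): [xx,x] = E_x/2 = 49/16, [xx,y] = F_x - E_y/2 = -6, [xy,x] = E_y/2 = 5/2, [xy,y] = G_x/2 = 1, [yy,x] = F_y - G_x/2 = 1/6, [yy,y] = G_y/2 = -5
Gamma^x_ij = (G*[ij,x] - F*[ij,y])/(EG - F^2), Gamma^y_ij = (E*[ij,y] - F*[ij,x])/(EG - F^2)
Gamma_xxx = -1543/797, Gamma_xxy = 2232/797, Gamma_xyy = -8552/2391, Gamma_yxx = -1859/797, Gamma_yxy = 2092/797, Gamma_yyy = -8884/2391
d^2x/dtau^2 = -(Gamma_xxx*(-2)^2 + 2*Gamma_xxy*(-2)*(-1) + Gamma_xyy*(-1)^2) = 284/2391
d^2y/dtau^2 = -(Gamma_yxx*(-2)^2 + 2*Gamma_yxy*(-2)*(-1) + Gamma_yyy*(-1)^2) = 6088/2391


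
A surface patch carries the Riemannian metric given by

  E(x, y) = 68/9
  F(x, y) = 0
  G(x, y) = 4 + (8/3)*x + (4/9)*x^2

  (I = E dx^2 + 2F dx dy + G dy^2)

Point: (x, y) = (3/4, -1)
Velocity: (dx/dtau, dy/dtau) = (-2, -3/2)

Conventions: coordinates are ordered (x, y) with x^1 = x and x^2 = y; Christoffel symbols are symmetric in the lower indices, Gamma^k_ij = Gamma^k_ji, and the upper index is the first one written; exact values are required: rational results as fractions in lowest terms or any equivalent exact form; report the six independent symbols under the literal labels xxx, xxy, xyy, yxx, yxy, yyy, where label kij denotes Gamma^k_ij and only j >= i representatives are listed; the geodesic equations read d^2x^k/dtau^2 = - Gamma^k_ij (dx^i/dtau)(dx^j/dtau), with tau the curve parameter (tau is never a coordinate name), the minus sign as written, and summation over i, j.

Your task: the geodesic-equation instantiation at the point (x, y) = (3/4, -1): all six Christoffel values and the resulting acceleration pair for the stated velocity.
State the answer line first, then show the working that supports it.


Answer: Gamma_xxx = 0, Gamma_xxy = 0, Gamma_xyy = -15/68, Gamma_yxx = 0, Gamma_yxy = 4/15, Gamma_yyy = 0; accelerations (d^2x/dtau^2, d^2y/dtau^2) = (135/272, -8/5)

E = 68/9, F = 0, G = 25/4 at the point
E_x = 0, E_y = 0, F_x = 0, F_y = 0, G_x = 10/3, G_y = 0
EG - F^2 = 425/9;  g^inv = (9/425) * [[25/4, 0], [0, 68/9]]
first-kind symbols [ij,l] = (1/2)(d_i g_jl + d_j g_il - d_l g_ij): [xx,x] = E_x/2 = 0, [xx,y] = F_x - E_y/2 = 0, [xy,x] = E_y/2 = 0, [xy,y] = G_x/2 = 5/3, [yy,x] = F_y - G_x/2 = -5/3, [yy,y] = G_y/2 = 0
Gamma^x_ij = (G*[ij,x] - F*[ij,y])/(EG - F^2), Gamma^y_ij = (E*[ij,y] - F*[ij,x])/(EG - F^2)
Gamma_xxx = 0, Gamma_xxy = 0, Gamma_xyy = -15/68, Gamma_yxx = 0, Gamma_yxy = 4/15, Gamma_yyy = 0
d^2x/dtau^2 = -(Gamma_xxx*(-2)^2 + 2*Gamma_xxy*(-2)*(-3/2) + Gamma_xyy*(-3/2)^2) = 135/272
d^2y/dtau^2 = -(Gamma_yxx*(-2)^2 + 2*Gamma_yxy*(-2)*(-3/2) + Gamma_yyy*(-3/2)^2) = -8/5


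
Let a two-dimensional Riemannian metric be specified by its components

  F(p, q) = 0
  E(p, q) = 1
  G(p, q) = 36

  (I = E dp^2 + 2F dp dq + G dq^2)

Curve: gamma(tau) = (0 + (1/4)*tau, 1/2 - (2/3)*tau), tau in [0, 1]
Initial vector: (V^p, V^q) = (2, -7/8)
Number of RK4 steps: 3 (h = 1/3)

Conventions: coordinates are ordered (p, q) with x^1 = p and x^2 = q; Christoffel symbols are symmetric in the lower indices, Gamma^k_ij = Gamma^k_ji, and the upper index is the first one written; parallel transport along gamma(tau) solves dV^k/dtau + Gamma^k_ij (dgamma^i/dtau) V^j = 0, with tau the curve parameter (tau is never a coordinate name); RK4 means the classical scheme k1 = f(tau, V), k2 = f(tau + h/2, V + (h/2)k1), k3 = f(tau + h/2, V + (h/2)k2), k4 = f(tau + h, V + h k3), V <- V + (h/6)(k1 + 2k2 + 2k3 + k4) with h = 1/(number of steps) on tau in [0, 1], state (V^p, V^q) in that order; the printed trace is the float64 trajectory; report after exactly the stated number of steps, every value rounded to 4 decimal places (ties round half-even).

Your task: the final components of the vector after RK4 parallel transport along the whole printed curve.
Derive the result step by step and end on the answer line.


gamma'(tau) = (1/4, -2/3); f(tau, V)^k = -Gamma^k_ij(gamma(tau)) gamma'^i(tau) V^j; h = 1/3; intermediate values shown to 6 dp
curve data and Christoffel symbols at the stage parameters:
  tau = 0.000000: gamma = (0.000000, 0.500000), gamma' = (0.250000, -0.666667); Gamma_ppp = 0.000000, Gamma_ppq = 0.000000, Gamma_pqq = 0.000000, Gamma_qpp = 0.000000, Gamma_qpq = 0.000000, Gamma_qqq = 0.000000
  tau = 0.166667: gamma = (0.041667, 0.388889), gamma' = (0.250000, -0.666667); Gamma_ppp = 0.000000, Gamma_ppq = 0.000000, Gamma_pqq = 0.000000, Gamma_qpp = 0.000000, Gamma_qpq = 0.000000, Gamma_qqq = 0.000000
  tau = 0.333333: gamma = (0.083333, 0.277778), gamma' = (0.250000, -0.666667); Gamma_ppp = 0.000000, Gamma_ppq = 0.000000, Gamma_pqq = 0.000000, Gamma_qpp = 0.000000, Gamma_qpq = 0.000000, Gamma_qqq = 0.000000
  tau = 0.500000: gamma = (0.125000, 0.166667), gamma' = (0.250000, -0.666667); Gamma_ppp = 0.000000, Gamma_ppq = 0.000000, Gamma_pqq = 0.000000, Gamma_qpp = 0.000000, Gamma_qpq = 0.000000, Gamma_qqq = 0.000000
  tau = 0.666667: gamma = (0.166667, 0.055556), gamma' = (0.250000, -0.666667); Gamma_ppp = 0.000000, Gamma_ppq = 0.000000, Gamma_pqq = 0.000000, Gamma_qpp = 0.000000, Gamma_qpq = 0.000000, Gamma_qqq = 0.000000
  tau = 0.833333: gamma = (0.208333, -0.055556), gamma' = (0.250000, -0.666667); Gamma_ppp = 0.000000, Gamma_ppq = 0.000000, Gamma_pqq = 0.000000, Gamma_qpp = 0.000000, Gamma_qpq = 0.000000, Gamma_qqq = 0.000000
  tau = 1.000000: gamma = (0.250000, -0.166667), gamma' = (0.250000, -0.666667); Gamma_ppp = 0.000000, Gamma_ppq = 0.000000, Gamma_pqq = 0.000000, Gamma_qpp = 0.000000, Gamma_qpq = 0.000000, Gamma_qqq = 0.000000
step 0: V^p = 2.0000, V^q = -0.8750
step 1: k1 = (0.000000, 0.000000), k2 = (0.000000, 0.000000), k3 = (0.000000, 0.000000), k4 = (0.000000, 0.000000); V <- V + (h/6)(k1 + 2k2 + 2k3 + k4): V^p = 2.0000, V^q = -0.8750
step 2: k1 = (0.000000, 0.000000), k2 = (0.000000, 0.000000), k3 = (0.000000, 0.000000), k4 = (0.000000, 0.000000); V <- V + (h/6)(k1 + 2k2 + 2k3 + k4): V^p = 2.0000, V^q = -0.8750
step 3: k1 = (0.000000, 0.000000), k2 = (0.000000, 0.000000), k3 = (0.000000, 0.000000), k4 = (0.000000, 0.000000); V <- V + (h/6)(k1 + 2k2 + 2k3 + k4): V^p = 2.0000, V^q = -0.8750

Answer: V^p = 2.0000, V^q = -0.8750


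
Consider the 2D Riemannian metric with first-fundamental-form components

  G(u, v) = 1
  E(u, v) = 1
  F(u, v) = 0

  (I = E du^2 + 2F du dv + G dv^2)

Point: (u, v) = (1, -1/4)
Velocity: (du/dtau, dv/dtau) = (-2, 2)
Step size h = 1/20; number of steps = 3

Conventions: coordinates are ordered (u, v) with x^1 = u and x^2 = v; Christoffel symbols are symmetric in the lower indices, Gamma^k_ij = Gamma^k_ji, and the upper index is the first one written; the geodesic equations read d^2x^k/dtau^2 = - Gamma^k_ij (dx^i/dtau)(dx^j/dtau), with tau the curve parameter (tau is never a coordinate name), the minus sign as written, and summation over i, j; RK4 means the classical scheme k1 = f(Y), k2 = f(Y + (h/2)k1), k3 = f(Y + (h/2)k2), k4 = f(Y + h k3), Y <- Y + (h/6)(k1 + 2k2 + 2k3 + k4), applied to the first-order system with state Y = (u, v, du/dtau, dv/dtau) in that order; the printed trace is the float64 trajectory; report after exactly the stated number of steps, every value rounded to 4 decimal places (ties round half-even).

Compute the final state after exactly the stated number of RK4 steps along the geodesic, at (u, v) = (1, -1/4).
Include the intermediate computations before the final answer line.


f(Y) = (du/dtau, dv/dtau, -Gamma^u_ij Y'^i Y'^j, -Gamma^v_ij Y'^i Y'^j) with the Gammas evaluated at the stage position; h = 0.050000; intermediate values shown to 6 dp
step 0: u = 1.0000, v = -0.2500, du/dtau = -2.0000, dv/dtau = 2.0000
step 1:
  k1: at (u, v) = (1.000000, -0.250000), (du/dtau, dv/dtau) = (-2.000000, 2.000000); Gamma_uuu = 0.000000, Gamma_uuv = 0.000000, Gamma_uvv = 0.000000, Gamma_vuu = 0.000000, Gamma_vuv = 0.000000, Gamma_vvv = 0.000000; k1 = (-2.000000, 2.000000, 0.000000, 0.000000)
  k2: at (u, v) = (0.950000, -0.200000), (du/dtau, dv/dtau) = (-2.000000, 2.000000); Gamma_uuu = 0.000000, Gamma_uuv = 0.000000, Gamma_uvv = 0.000000, Gamma_vuu = 0.000000, Gamma_vuv = 0.000000, Gamma_vvv = 0.000000; k2 = (-2.000000, 2.000000, 0.000000, 0.000000)
  k3: at (u, v) = (0.950000, -0.200000), (du/dtau, dv/dtau) = (-2.000000, 2.000000); Gamma_uuu = 0.000000, Gamma_uuv = 0.000000, Gamma_uvv = 0.000000, Gamma_vuu = 0.000000, Gamma_vuv = 0.000000, Gamma_vvv = 0.000000; k3 = (-2.000000, 2.000000, 0.000000, 0.000000)
  k4: at (u, v) = (0.900000, -0.150000), (du/dtau, dv/dtau) = (-2.000000, 2.000000); Gamma_uuu = 0.000000, Gamma_uuv = 0.000000, Gamma_uvv = 0.000000, Gamma_vuu = 0.000000, Gamma_vuv = 0.000000, Gamma_vvv = 0.000000; k4 = (-2.000000, 2.000000, 0.000000, 0.000000)
  Y <- Y + (h/6)(k1 + 2k2 + 2k3 + k4): u = 0.9000, v = -0.1500, du/dtau = -2.0000, dv/dtau = 2.0000
step 2:
  k1: at (u, v) = (0.900000, -0.150000), (du/dtau, dv/dtau) = (-2.000000, 2.000000); Gamma_uuu = 0.000000, Gamma_uuv = 0.000000, Gamma_uvv = 0.000000, Gamma_vuu = 0.000000, Gamma_vuv = 0.000000, Gamma_vvv = 0.000000; k1 = (-2.000000, 2.000000, 0.000000, 0.000000)
  k2: at (u, v) = (0.850000, -0.100000), (du/dtau, dv/dtau) = (-2.000000, 2.000000); Gamma_uuu = 0.000000, Gamma_uuv = 0.000000, Gamma_uvv = 0.000000, Gamma_vuu = 0.000000, Gamma_vuv = 0.000000, Gamma_vvv = 0.000000; k2 = (-2.000000, 2.000000, 0.000000, 0.000000)
  k3: at (u, v) = (0.850000, -0.100000), (du/dtau, dv/dtau) = (-2.000000, 2.000000); Gamma_uuu = 0.000000, Gamma_uuv = 0.000000, Gamma_uvv = 0.000000, Gamma_vuu = 0.000000, Gamma_vuv = 0.000000, Gamma_vvv = 0.000000; k3 = (-2.000000, 2.000000, 0.000000, 0.000000)
  k4: at (u, v) = (0.800000, -0.050000), (du/dtau, dv/dtau) = (-2.000000, 2.000000); Gamma_uuu = 0.000000, Gamma_uuv = 0.000000, Gamma_uvv = 0.000000, Gamma_vuu = 0.000000, Gamma_vuv = 0.000000, Gamma_vvv = 0.000000; k4 = (-2.000000, 2.000000, 0.000000, 0.000000)
  Y <- Y + (h/6)(k1 + 2k2 + 2k3 + k4): u = 0.8000, v = -0.0500, du/dtau = -2.0000, dv/dtau = 2.0000
step 3:
  k1: at (u, v) = (0.800000, -0.050000), (du/dtau, dv/dtau) = (-2.000000, 2.000000); Gamma_uuu = 0.000000, Gamma_uuv = 0.000000, Gamma_uvv = 0.000000, Gamma_vuu = 0.000000, Gamma_vuv = 0.000000, Gamma_vvv = 0.000000; k1 = (-2.000000, 2.000000, 0.000000, 0.000000)
  k2: at (u, v) = (0.750000, 0.000000), (du/dtau, dv/dtau) = (-2.000000, 2.000000); Gamma_uuu = 0.000000, Gamma_uuv = 0.000000, Gamma_uvv = 0.000000, Gamma_vuu = 0.000000, Gamma_vuv = 0.000000, Gamma_vvv = 0.000000; k2 = (-2.000000, 2.000000, 0.000000, 0.000000)
  k3: at (u, v) = (0.750000, 0.000000), (du/dtau, dv/dtau) = (-2.000000, 2.000000); Gamma_uuu = 0.000000, Gamma_uuv = 0.000000, Gamma_uvv = 0.000000, Gamma_vuu = 0.000000, Gamma_vuv = 0.000000, Gamma_vvv = 0.000000; k3 = (-2.000000, 2.000000, 0.000000, 0.000000)
  k4: at (u, v) = (0.700000, 0.050000), (du/dtau, dv/dtau) = (-2.000000, 2.000000); Gamma_uuu = 0.000000, Gamma_uuv = 0.000000, Gamma_uvv = 0.000000, Gamma_vuu = 0.000000, Gamma_vuv = 0.000000, Gamma_vvv = 0.000000; k4 = (-2.000000, 2.000000, 0.000000, 0.000000)
  Y <- Y + (h/6)(k1 + 2k2 + 2k3 + k4): u = 0.7000, v = 0.0500, du/dtau = -2.0000, dv/dtau = 2.0000

Answer: u = 0.7000, v = 0.0500, du/dtau = -2.0000, dv/dtau = 2.0000


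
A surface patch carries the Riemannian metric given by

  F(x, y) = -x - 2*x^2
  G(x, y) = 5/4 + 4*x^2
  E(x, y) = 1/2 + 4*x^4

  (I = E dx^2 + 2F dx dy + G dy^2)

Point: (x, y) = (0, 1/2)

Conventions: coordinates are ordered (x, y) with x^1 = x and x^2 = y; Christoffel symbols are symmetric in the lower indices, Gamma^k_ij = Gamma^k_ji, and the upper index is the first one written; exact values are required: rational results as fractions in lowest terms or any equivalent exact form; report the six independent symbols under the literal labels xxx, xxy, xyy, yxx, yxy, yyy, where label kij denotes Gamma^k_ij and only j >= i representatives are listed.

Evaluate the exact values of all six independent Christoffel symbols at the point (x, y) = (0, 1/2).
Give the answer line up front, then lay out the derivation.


Answer: Gamma_xxx = 0, Gamma_xxy = 0, Gamma_xyy = 0, Gamma_yxx = -4/5, Gamma_yxy = 0, Gamma_yyy = 0

E = 1/2, F = 0, G = 5/4 at the point
E_x = 0, E_y = 0, F_x = -1, F_y = 0, G_x = 0, G_y = 0
EG - F^2 = 5/8;  g^inv = (8/5) * [[5/4, 0], [0, 1/2]]
first-kind symbols [ij,l] = (1/2)(d_i g_jl + d_j g_il - d_l g_ij): [xx,x] = E_x/2 = 0, [xx,y] = F_x - E_y/2 = -1, [xy,x] = E_y/2 = 0, [xy,y] = G_x/2 = 0, [yy,x] = F_y - G_x/2 = 0, [yy,y] = G_y/2 = 0
Gamma^x_ij = (G*[ij,x] - F*[ij,y])/(EG - F^2), Gamma^y_ij = (E*[ij,y] - F*[ij,x])/(EG - F^2)


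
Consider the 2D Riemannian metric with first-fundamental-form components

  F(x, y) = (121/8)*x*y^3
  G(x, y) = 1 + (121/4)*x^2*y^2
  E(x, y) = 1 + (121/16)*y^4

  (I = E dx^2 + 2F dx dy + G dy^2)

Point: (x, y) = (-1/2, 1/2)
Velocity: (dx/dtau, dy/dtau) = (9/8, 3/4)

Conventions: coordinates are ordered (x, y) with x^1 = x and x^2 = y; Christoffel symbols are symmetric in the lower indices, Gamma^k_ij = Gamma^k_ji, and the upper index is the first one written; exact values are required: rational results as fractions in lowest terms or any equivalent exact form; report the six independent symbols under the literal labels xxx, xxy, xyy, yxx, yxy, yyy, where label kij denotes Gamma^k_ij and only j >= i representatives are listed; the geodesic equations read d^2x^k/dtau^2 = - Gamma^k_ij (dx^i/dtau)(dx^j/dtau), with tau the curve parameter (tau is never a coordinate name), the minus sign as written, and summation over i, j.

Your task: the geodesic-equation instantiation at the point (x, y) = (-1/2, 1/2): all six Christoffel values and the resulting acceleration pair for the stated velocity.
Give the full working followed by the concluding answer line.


E = 377/256, F = -121/128, G = 185/64 at the point
E_x = 0, E_y = 121/32, F_x = 121/64, F_y = -363/64, G_x = -121/16, G_y = 121/16
EG - F^2 = 861/256;  g^inv = (256/861) * [[185/64, 121/128], [121/128, 377/256]]
first-kind symbols [ij,l] = (1/2)(d_i g_jl + d_j g_il - d_l g_ij): [xx,x] = E_x/2 = 0, [xx,y] = F_x - E_y/2 = 0, [xy,x] = E_y/2 = 121/64, [xy,y] = G_x/2 = -121/32, [yy,x] = F_y - G_x/2 = -121/64, [yy,y] = G_y/2 = 121/32
Gamma^x_ij = (G*[ij,x] - F*[ij,y])/(EG - F^2), Gamma^y_ij = (E*[ij,y] - F*[ij,x])/(EG - F^2)
Gamma_xxx = 0, Gamma_xxy = 484/861, Gamma_xyy = -484/861, Gamma_yxx = 0, Gamma_yxy = -968/861, Gamma_yyy = 968/861
d^2x/dtau^2 = -(Gamma_xxx*(9/8)^2 + 2*Gamma_xxy*(9/8)*(3/4) + Gamma_xyy*(3/4)^2) = -363/574
d^2y/dtau^2 = -(Gamma_yxx*(9/8)^2 + 2*Gamma_yxy*(9/8)*(3/4) + Gamma_yyy*(3/4)^2) = 363/287

Answer: Gamma_xxx = 0, Gamma_xxy = 484/861, Gamma_xyy = -484/861, Gamma_yxx = 0, Gamma_yxy = -968/861, Gamma_yyy = 968/861; accelerations (d^2x/dtau^2, d^2y/dtau^2) = (-363/574, 363/287)


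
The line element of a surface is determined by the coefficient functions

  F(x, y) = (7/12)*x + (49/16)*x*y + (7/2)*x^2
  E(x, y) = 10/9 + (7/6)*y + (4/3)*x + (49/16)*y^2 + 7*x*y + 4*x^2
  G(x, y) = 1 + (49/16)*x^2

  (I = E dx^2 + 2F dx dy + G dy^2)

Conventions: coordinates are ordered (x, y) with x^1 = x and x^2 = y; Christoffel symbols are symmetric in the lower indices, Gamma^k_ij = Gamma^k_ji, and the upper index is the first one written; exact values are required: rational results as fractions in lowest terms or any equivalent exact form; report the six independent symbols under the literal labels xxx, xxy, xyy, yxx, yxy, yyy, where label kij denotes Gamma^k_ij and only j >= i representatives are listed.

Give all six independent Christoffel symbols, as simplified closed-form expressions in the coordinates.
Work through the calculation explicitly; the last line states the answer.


E = 10/9 + (7/6)*y + (4/3)*x + (49/16)*y^2 + 7*x*y + 4*x^2; F = (7/12)*x + (49/16)*x*y + (7/2)*x^2; G = 1 + (49/16)*x^2
Gamma^k_ij = (1/2) g^{kl} (d_i g_jl + d_j g_il - d_l g_ij), with g^inv = (1/(EG-F^2)) [[G, -F], [-F, E]]
first partials: E_x = 4/3 + 7*y + 8*x, E_y = 7/6 + (49/8)*y + 7*x, F_x = 7/12 + (49/16)*y + 7*x, F_y = (49/16)*x, G_x = (49/8)*x, G_y = 0
D = EG - F^2 = 10/9 + (7/6)*y + (4/3)*x + (49/16)*y^2 + 7*x*y + (113/16)*x^2
expanded: Gamma^x_xx = (G E_x - 2F F_x + F E_y)/(2D), Gamma^x_xy = (G E_y - F G_x)/(2D), Gamma^x_yy = (2G F_y - G G_x - F G_y)/(2D), Gamma^y_xx = (2E F_x - E E_y - F E_x)/(2D), Gamma^y_xy = (E G_x - F E_y)/(2D), Gamma^y_yy = (E G_y - 2F F_y + F G_x)/(2D); substitute and cancel common factors

Answer: Gamma_xxx = (576*x + 504*y + 96)/(1017*x^2 + 1008*x*y + 192*x + 441*y^2 + 168*y + 160), Gamma_xxy = (504*x + 441*y + 84)/(1017*x^2 + 1008*x*y + 192*x + 441*y^2 + 168*y + 160), Gamma_xyy = 0, Gamma_yxx = 504*x/(1017*x^2 + 1008*x*y + 192*x + 441*y^2 + 168*y + 160), Gamma_yxy = 441*x/(1017*x^2 + 1008*x*y + 192*x + 441*y^2 + 168*y + 160), Gamma_yyy = 0


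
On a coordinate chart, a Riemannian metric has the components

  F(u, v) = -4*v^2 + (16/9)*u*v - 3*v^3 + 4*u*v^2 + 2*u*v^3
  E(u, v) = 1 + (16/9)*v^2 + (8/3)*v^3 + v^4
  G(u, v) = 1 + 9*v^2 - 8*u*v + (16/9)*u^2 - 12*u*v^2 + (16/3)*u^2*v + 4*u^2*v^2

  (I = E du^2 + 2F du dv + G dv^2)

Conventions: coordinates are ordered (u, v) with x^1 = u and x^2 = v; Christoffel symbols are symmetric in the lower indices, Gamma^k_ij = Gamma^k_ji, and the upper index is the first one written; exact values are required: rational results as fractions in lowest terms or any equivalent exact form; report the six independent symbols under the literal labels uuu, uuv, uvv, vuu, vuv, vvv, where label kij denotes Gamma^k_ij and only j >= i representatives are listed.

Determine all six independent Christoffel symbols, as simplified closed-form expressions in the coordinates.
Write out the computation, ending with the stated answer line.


E = 1 + (16/9)*v^2 + (8/3)*v^3 + v^4; F = -4*v^2 + (16/9)*u*v - 3*v^3 + 4*u*v^2 + 2*u*v^3; G = 1 + 9*v^2 - 8*u*v + (16/9)*u^2 - 12*u*v^2 + (16/3)*u^2*v + 4*u^2*v^2
Gamma^k_ij = (1/2) g^{kl} (d_i g_jl + d_j g_il - d_l g_ij), with g^inv = (1/(EG-F^2)) [[G, -F], [-F, E]]
first partials: E_u = 0, E_v = (32/9)*v + 8*v^2 + 4*v^3, F_u = (16/9)*v + 4*v^2 + 2*v^3, F_v = -8*v + (16/9)*u - 9*v^2 + 8*u*v + 6*u*v^2, G_u = -8*v + (32/9)*u - 12*v^2 + (32/3)*u*v + 8*u*v^2, G_v = 18*v - 8*u - 24*u*v + (16/3)*u^2 + 8*u^2*v
D = EG - F^2 = 1 + (97/9)*v^2 - 8*u*v + (16/9)*u^2 + (8/3)*v^3 - 12*u*v^2 + (16/3)*u^2*v + v^4 + 4*u^2*v^2
expanded: Gamma^u_uu = (G E_u - 2F F_u + F E_v)/(2D), Gamma^u_uv = (G E_v - F G_u)/(2D), Gamma^u_vv = (2G F_v - G G_u - F G_v)/(2D), Gamma^v_uu = (2E F_u - E E_v - F E_u)/(2D), Gamma^v_uv = (E G_u - F E_v)/(2D), Gamma^v_vv = (E G_v - 2F F_v + F G_u)/(2D); substitute and cancel common factors

Answer: Gamma_uuu = 0, Gamma_uuv = (18*v^3 + 36*v^2 + 16*v)/(36*u^2*v^2 + 48*u^2*v + 16*u^2 - 108*u*v^2 - 72*u*v + 9*v^4 + 24*v^3 + 97*v^2 + 9), Gamma_uvv = (18*u*v^2 + 24*u*v - 27*v^2 - 36*v)/(36*u^2*v^2 + 48*u^2*v + 16*u^2 - 108*u*v^2 - 72*u*v + 9*v^4 + 24*v^3 + 97*v^2 + 9), Gamma_vuu = 0, Gamma_vuv = (36*u*v^2 + 48*u*v + 16*u - 54*v^2 - 36*v)/(36*u^2*v^2 + 48*u^2*v + 16*u^2 - 108*u*v^2 - 72*u*v + 9*v^4 + 24*v^3 + 97*v^2 + 9), Gamma_vvv = (36*u^2*v + 24*u^2 - 108*u*v - 36*u + 81*v)/(36*u^2*v^2 + 48*u^2*v + 16*u^2 - 108*u*v^2 - 72*u*v + 9*v^4 + 24*v^3 + 97*v^2 + 9)


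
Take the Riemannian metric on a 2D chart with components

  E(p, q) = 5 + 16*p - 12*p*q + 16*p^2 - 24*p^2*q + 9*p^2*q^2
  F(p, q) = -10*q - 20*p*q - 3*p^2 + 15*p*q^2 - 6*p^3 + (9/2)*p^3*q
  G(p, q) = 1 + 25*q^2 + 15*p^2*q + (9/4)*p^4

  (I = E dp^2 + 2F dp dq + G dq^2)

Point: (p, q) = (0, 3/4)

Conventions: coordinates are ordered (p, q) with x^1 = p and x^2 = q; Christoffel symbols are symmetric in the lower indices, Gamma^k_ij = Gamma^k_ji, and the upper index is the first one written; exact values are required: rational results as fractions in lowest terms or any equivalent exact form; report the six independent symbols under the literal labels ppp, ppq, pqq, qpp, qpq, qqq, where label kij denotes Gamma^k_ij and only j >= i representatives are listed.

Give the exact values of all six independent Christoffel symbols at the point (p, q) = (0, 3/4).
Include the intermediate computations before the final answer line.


E = 5, F = -15/2, G = 241/16 at the point
E_p = 7, E_q = 0, F_p = -105/16, F_q = -10, G_p = 0, G_q = 75/2
EG - F^2 = 305/16;  g^inv = (16/305) * [[241/16, 15/2], [15/2, 5]]
first-kind symbols [ij,l] = (1/2)(d_i g_jl + d_j g_il - d_l g_ij): [pp,p] = E_p/2 = 7/2, [pp,q] = F_p - E_q/2 = -105/16, [pq,p] = E_q/2 = 0, [pq,q] = G_p/2 = 0, [qq,p] = F_q - G_p/2 = -10, [qq,q] = G_q/2 = 75/4
Gamma^p_ij = (G*[ij,p] - F*[ij,q])/(EG - F^2), Gamma^q_ij = (E*[ij,q] - F*[ij,p])/(EG - F^2)

Answer: Gamma_ppp = 56/305, Gamma_ppq = 0, Gamma_pqq = -32/61, Gamma_qpp = -21/61, Gamma_qpq = 0, Gamma_qqq = 60/61


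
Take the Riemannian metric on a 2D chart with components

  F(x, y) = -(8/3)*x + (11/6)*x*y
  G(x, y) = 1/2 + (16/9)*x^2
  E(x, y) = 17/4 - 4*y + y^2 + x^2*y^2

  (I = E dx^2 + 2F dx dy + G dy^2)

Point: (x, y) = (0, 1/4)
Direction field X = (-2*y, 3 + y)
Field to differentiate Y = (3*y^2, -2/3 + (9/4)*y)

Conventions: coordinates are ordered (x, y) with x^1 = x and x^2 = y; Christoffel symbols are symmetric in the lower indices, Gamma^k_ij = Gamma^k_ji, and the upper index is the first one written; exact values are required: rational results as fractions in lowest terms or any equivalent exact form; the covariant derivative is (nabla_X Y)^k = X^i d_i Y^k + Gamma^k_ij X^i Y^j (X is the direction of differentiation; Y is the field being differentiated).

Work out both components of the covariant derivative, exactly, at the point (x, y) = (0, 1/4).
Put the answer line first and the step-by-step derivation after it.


Answer: (nabla_X Y)^x = 11513/2544, (nabla_X Y)^y = 947/128

E = 53/16, F = 0, G = 1/2 at the point
E_x = 0, E_y = -7/2, F_x = -53/24, F_y = 0, G_x = 0, G_y = 0
EG - F^2 = 53/32;  g^inv = (32/53) * [[1/2, 0], [0, 53/16]]
first-kind symbols [ij,l] = (1/2)(d_i g_jl + d_j g_il - d_l g_ij): [xx,x] = E_x/2 = 0, [xx,y] = F_x - E_y/2 = -11/24, [xy,x] = E_y/2 = -7/4, [xy,y] = G_x/2 = 0, [yy,x] = F_y - G_x/2 = 0, [yy,y] = G_y/2 = 0
Gamma^x_ij = (G*[ij,x] - F*[ij,y])/(EG - F^2), Gamma^y_ij = (E*[ij,y] - F*[ij,x])/(EG - F^2)
Gamma_xxx = 0, Gamma_xxy = -28/53, Gamma_xyy = 0, Gamma_yxx = -11/12, Gamma_yxy = 0, Gamma_yyy = 0
X = (-1/2, 13/4), Y = (3/16, -5/48) at the point


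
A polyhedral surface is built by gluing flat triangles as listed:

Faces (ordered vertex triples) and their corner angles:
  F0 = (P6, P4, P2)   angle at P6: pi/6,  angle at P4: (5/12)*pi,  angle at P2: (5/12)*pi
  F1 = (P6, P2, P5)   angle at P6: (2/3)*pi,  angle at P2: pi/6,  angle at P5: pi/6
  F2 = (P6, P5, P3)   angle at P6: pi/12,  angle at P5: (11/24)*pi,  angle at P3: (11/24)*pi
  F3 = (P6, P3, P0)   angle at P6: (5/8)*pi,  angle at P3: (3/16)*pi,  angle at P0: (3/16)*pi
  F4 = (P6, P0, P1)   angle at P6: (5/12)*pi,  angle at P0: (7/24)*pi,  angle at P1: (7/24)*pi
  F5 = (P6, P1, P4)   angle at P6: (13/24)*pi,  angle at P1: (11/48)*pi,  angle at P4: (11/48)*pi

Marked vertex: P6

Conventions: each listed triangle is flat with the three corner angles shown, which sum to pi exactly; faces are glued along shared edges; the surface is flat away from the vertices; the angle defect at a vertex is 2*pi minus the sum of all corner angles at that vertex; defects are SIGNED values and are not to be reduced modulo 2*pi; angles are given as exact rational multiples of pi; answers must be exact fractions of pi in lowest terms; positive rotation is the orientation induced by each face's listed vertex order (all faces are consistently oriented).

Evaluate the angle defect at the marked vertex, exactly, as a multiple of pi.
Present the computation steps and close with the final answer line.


Sum of corner angles at P6: (5/2)*pi
defect = 2*pi - (5/2)*pi

Answer: defect(P6) = -pi/2
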